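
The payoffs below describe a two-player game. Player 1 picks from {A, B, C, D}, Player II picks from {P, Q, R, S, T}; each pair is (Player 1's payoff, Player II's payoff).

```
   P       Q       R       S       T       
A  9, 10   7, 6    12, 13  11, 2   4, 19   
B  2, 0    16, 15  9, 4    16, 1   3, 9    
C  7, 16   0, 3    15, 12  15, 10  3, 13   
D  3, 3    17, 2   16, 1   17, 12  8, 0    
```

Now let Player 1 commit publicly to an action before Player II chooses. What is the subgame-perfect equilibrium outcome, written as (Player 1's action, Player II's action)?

(D, S)

Work backward from Player II's decision.
- A: BR = T, leader payoff 4.
- B: BR = Q, leader payoff 16.
- C: BR = P, leader payoff 7.
- D: BR = S, leader payoff 17.
Maximizing over 4, 16, 7, 17, Player 1 chooses D. Subgame-perfect outcome: (D, S) with payoffs (17, 12).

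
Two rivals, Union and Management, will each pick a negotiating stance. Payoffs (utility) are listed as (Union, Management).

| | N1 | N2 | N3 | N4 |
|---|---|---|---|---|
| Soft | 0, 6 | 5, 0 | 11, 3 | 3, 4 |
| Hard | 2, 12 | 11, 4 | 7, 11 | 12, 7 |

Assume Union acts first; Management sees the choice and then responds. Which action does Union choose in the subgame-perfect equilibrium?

Work backward from Management's decision.
- Soft: BR = N1, leader payoff 0.
- Hard: BR = N1, leader payoff 2.
Among 0, 2, the best is 2 at Hard. Subgame-perfect outcome: (Hard, N1) with payoffs (2, 12).

Hard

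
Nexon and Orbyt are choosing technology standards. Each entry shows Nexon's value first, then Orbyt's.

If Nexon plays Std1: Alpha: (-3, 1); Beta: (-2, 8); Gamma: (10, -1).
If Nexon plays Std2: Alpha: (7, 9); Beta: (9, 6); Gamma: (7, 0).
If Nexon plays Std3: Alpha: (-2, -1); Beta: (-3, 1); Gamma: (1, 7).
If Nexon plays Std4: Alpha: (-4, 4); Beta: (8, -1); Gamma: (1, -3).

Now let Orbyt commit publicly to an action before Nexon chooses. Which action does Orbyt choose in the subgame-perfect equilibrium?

Work backward from Nexon's decision.
- Alpha: BR = Std2, leader payoff 9.
- Beta: BR = Std2, leader payoff 6.
- Gamma: BR = Std1, leader payoff -1.
Orbyt's induced payoffs are 9, 6, -1, so Orbyt commits to Alpha. Subgame-perfect outcome: (Std2, Alpha) with payoffs (7, 9).

Alpha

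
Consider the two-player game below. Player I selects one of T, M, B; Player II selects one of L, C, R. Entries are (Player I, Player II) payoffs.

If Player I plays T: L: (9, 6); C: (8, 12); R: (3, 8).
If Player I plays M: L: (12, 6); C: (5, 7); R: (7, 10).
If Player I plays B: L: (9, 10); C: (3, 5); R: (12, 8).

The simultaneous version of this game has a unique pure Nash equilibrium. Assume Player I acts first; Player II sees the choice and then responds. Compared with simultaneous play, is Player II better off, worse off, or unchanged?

Player II best-responds to each possible Player I move:
- T: Player II compares 6, 12, 8 and picks C; Player I would get 8.
- M: Player II compares 6, 7, 10 and picks R; Player I would get 7.
- B: Player II compares 10, 5, 8 and picks L; Player I would get 9.
Player I's induced payoffs are 8, 7, 9, so Player I commits to B. Subgame-perfect outcome: (B, L) with payoffs (9, 10).
Now find the simultaneous Nash equilibrium.
Player I's best replies: L→M; C→T; R→B.
Player II's best replies: T→C; M→R; B→L.
The unique mutual best reply is (T, C), giving (8, 12).
Player II earns 10 sequentially versus 12 at the Nash outcome: worse off.

worse off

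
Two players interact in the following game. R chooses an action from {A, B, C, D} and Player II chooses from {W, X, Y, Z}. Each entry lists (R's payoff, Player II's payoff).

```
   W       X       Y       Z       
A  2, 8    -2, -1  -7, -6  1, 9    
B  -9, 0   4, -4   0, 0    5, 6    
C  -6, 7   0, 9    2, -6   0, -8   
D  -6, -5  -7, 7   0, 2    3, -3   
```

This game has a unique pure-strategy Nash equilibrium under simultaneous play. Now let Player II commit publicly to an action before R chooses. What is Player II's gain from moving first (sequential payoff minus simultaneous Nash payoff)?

Solve by backward induction (Player II leads).
- W: R compares 2, -9, -6, -6 and picks A; Player II would get 8.
- X: R compares -2, 4, 0, -7 and picks B; Player II would get -4.
- Y: R compares -7, 0, 2, 0 and picks C; Player II would get -6.
- Z: R compares 1, 5, 0, 3 and picks B; Player II would get 6.
Among 8, -4, -6, 6, the best is 8 at W. Subgame-perfect outcome: (A, W) with payoffs (2, 8).
For the simultaneous game, intersect best replies.
R's best replies: W→A; X→B; Y→C; Z→B.
Player II's best replies: A→Z; B→Z; C→X; D→X.
Only (B, Z) has each player best-responding; Nash payoffs (5, 6).
Player II's commitment gain: 8 − 6 = 2.

2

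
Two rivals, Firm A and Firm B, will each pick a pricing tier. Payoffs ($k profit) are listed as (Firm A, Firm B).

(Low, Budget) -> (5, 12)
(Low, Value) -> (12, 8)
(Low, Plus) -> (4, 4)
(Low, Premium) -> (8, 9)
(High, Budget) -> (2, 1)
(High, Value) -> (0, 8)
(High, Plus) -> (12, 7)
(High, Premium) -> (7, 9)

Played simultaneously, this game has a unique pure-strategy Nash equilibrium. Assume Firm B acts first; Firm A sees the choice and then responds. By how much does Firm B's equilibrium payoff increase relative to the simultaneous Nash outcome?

Firm A best-responds to each possible Firm B move:
- Budget → Firm A plays Low (best of 5, 2); Firm B gets 12.
- Value → Firm A plays Low (best of 12, 0); Firm B gets 8.
- Plus → Firm A plays High (best of 4, 12); Firm B gets 7.
- Premium → Firm A plays Low (best of 8, 7); Firm B gets 9.
Maximizing over 12, 8, 7, 9, Firm B chooses Budget. Subgame-perfect outcome: (Low, Budget) with payoffs (5, 12).
Now find the simultaneous Nash equilibrium.
Firm A's best replies: Budget→Low; Value→Low; Plus→High; Premium→Low.
Firm B's best replies: Low→Budget; High→Premium.
The unique mutual best reply is (Low, Budget), giving (5, 12).
Firm B's commitment gain: 12 − 12 = 0.

0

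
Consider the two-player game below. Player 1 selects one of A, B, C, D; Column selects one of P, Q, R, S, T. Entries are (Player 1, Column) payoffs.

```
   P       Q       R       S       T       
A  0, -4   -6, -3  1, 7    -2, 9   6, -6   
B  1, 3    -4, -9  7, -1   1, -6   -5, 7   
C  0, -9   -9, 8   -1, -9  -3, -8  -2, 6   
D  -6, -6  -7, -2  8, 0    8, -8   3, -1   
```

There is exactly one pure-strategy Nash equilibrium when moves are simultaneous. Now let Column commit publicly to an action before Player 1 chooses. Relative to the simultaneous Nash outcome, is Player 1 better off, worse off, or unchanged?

worse off

Solve by backward induction (Column leads).
- P → Player 1 plays B (best of 0, 1, 0, -6); Column gets 3.
- Q → Player 1 plays B (best of -6, -4, -9, -7); Column gets -9.
- R → Player 1 plays D (best of 1, 7, -1, 8); Column gets 0.
- S → Player 1 plays D (best of -2, 1, -3, 8); Column gets -8.
- T → Player 1 plays A (best of 6, -5, -2, 3); Column gets -6.
Maximizing over 3, -9, 0, -8, -6, Column chooses P. Subgame-perfect outcome: (B, P) with payoffs (1, 3).
Now find the simultaneous Nash equilibrium.
Player 1's best replies: P→B; Q→B; R→D; S→D; T→A.
Column's best replies: A→S; B→T; C→Q; D→R.
The unique mutual best reply is (D, R), giving (8, 0).
Player 1 earns 1 sequentially versus 8 at the Nash outcome: worse off.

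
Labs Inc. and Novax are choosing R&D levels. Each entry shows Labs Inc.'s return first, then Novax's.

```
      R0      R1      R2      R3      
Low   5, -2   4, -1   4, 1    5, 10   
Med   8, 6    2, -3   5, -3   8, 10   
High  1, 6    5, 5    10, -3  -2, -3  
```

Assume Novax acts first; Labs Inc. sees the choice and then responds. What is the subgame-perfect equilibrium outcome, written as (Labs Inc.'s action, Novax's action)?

Solve by backward induction (Novax leads).
- R0: BR = Med, leader payoff 6.
- R1: BR = High, leader payoff 5.
- R2: BR = High, leader payoff -3.
- R3: BR = Med, leader payoff 10.
Maximizing over 6, 5, -3, 10, Novax chooses R3. Subgame-perfect outcome: (Med, R3) with payoffs (8, 10).

(Med, R3)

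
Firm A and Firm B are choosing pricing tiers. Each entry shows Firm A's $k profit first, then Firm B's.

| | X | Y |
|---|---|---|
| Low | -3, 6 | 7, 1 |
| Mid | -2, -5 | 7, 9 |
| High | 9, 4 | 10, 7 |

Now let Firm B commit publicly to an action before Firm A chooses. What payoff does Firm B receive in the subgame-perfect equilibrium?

7

Solve by backward induction (Firm B leads).
- X → Firm A plays High (best of -3, -2, 9); Firm B gets 4.
- Y → Firm A plays High (best of 7, 7, 10); Firm B gets 7.
Maximizing over 4, 7, Firm B chooses Y. Subgame-perfect outcome: (High, Y) with payoffs (10, 7).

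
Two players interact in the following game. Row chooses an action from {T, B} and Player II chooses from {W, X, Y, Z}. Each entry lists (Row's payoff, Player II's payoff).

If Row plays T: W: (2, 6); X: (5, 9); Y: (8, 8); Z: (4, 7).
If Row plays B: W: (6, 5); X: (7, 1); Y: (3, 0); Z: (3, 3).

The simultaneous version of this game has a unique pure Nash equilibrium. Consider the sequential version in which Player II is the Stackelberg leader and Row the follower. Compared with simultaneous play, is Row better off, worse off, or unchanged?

better off

Work backward from Row's decision.
- W → Row plays B (best of 2, 6); Player II gets 5.
- X → Row plays B (best of 5, 7); Player II gets 1.
- Y → Row plays T (best of 8, 3); Player II gets 8.
- Z → Row plays T (best of 4, 3); Player II gets 7.
Player II's induced payoffs are 5, 1, 8, 7, so Player II commits to Y. Subgame-perfect outcome: (T, Y) with payoffs (8, 8).
For the simultaneous game, intersect best replies.
Row's best replies: W→B; X→B; Y→T; Z→T.
Player II's best replies: T→X; B→W.
Only (B, W) has each player best-responding; Nash payoffs (6, 5).
Row earns 8 sequentially versus 6 at the Nash outcome: better off.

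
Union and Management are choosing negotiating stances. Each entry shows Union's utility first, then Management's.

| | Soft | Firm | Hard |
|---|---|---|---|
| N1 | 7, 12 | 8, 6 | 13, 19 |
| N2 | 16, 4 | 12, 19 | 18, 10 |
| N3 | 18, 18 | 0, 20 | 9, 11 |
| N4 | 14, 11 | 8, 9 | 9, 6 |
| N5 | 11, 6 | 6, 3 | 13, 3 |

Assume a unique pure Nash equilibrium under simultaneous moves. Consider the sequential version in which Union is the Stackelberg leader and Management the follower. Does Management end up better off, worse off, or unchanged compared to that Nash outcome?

worse off

Management best-responds to each possible Union move:
- N1: BR = Hard, leader payoff 13.
- N2: BR = Firm, leader payoff 12.
- N3: BR = Firm, leader payoff 0.
- N4: BR = Soft, leader payoff 14.
- N5: BR = Soft, leader payoff 11.
Among 13, 12, 0, 14, 11, the best is 14 at N4. Subgame-perfect outcome: (N4, Soft) with payoffs (14, 11).
Under simultaneous play:
Union's best replies: Soft→N3; Firm→N2; Hard→N2.
Management's best replies: N1→Hard; N2→Firm; N3→Firm; N4→Soft; N5→Soft.
Only (N2, Firm) has each player best-responding; Nash payoffs (12, 19).
Management earns 11 sequentially versus 19 at the Nash outcome: worse off.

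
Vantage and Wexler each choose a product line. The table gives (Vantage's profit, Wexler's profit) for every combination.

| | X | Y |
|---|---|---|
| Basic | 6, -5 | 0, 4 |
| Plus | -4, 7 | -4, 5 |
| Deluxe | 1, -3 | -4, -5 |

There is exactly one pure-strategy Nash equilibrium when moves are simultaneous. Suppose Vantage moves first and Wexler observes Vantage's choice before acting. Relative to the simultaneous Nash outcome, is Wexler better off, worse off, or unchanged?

worse off

Wexler best-responds to each possible Vantage move:
- Basic: Wexler compares -5, 4 and picks Y; Vantage would get 0.
- Plus: Wexler compares 7, 5 and picks X; Vantage would get -4.
- Deluxe: Wexler compares -3, -5 and picks X; Vantage would get 1.
Among 0, -4, 1, the best is 1 at Deluxe. Subgame-perfect outcome: (Deluxe, X) with payoffs (1, -3).
Now find the simultaneous Nash equilibrium.
Vantage's best replies: X→Basic; Y→Basic.
Wexler's best replies: Basic→Y; Plus→X; Deluxe→X.
The unique mutual best reply is (Basic, Y), giving (0, 4).
Wexler earns -3 sequentially versus 4 at the Nash outcome: worse off.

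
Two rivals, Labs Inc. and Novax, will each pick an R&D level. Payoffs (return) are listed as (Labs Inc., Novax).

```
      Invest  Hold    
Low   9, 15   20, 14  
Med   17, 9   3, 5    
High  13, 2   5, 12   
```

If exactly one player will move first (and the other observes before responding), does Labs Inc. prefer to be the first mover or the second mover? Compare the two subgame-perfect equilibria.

second

If Labs Inc. leads: Novax's best replies are Low→Invest, Med→Invest, High→Hold; Labs Inc.'s induced payoffs 9, 17, 5; outcome (Med, Invest), payoffs (17, 9).
If Novax leads: Labs Inc.'s best replies are Invest→Med, Hold→Low; Novax's induced payoffs 9, 14; outcome (Low, Hold), payoffs (20, 14).
Labs Inc. gets 17 moving first and 20 moving second, so Labs Inc. prefers to move second.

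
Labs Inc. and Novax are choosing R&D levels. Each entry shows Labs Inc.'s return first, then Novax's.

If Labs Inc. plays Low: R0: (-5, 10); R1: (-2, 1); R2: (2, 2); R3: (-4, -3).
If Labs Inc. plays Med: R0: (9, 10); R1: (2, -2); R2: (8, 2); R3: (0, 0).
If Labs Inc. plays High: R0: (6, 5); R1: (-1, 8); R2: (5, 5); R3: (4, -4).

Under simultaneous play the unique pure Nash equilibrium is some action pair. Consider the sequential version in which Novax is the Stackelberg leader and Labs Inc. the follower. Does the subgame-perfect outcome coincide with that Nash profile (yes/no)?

yes

Work backward from Labs Inc.'s decision.
- R0: BR = Med, leader payoff 10.
- R1: BR = Med, leader payoff -2.
- R2: BR = Med, leader payoff 2.
- R3: BR = High, leader payoff -4.
Novax's induced payoffs are 10, -2, 2, -4, so Novax commits to R0. Subgame-perfect outcome: (Med, R0) with payoffs (9, 10).
Under simultaneous play:
Labs Inc.'s best replies: R0→Med; R1→Med; R2→Med; R3→High.
Novax's best replies: Low→R0; Med→R0; High→R1.
The unique mutual best reply is (Med, R0), giving (9, 10).
Sequential outcome (Med, R0) coincides with the Nash profile (Med, R0).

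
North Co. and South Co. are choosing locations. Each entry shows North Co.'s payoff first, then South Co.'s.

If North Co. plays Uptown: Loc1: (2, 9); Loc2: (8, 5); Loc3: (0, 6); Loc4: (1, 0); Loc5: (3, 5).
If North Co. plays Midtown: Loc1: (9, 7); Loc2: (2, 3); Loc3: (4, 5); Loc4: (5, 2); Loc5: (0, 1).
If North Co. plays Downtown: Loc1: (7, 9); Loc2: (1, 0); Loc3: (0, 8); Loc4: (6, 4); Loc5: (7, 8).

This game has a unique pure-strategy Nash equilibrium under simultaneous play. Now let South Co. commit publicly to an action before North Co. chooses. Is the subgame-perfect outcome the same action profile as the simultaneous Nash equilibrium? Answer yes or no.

North Co. best-responds to each possible South Co. move:
- Loc1: BR = Midtown, leader payoff 7.
- Loc2: BR = Uptown, leader payoff 5.
- Loc3: BR = Midtown, leader payoff 5.
- Loc4: BR = Downtown, leader payoff 4.
- Loc5: BR = Downtown, leader payoff 8.
Maximizing over 7, 5, 5, 4, 8, South Co. chooses Loc5. Subgame-perfect outcome: (Downtown, Loc5) with payoffs (7, 8).
Now find the simultaneous Nash equilibrium.
North Co.'s best replies: Loc1→Midtown; Loc2→Uptown; Loc3→Midtown; Loc4→Downtown; Loc5→Downtown.
South Co.'s best replies: Uptown→Loc1; Midtown→Loc1; Downtown→Loc1.
Only (Midtown, Loc1) has each player best-responding; Nash payoffs (9, 7).
Sequential outcome (Downtown, Loc5) differs from the Nash profile (Midtown, Loc1).

no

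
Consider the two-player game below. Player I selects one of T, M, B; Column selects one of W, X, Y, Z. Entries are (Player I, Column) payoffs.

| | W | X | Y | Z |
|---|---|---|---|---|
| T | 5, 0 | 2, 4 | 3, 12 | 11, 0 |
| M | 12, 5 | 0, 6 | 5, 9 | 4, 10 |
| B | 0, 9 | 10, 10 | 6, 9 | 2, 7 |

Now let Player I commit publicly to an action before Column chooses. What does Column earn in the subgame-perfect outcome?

Backward induction with Player I moving first.
- T: BR = Y, leader payoff 3.
- M: BR = Z, leader payoff 4.
- B: BR = X, leader payoff 10.
Player I's induced payoffs are 3, 4, 10, so Player I commits to B. Subgame-perfect outcome: (B, X) with payoffs (10, 10).

10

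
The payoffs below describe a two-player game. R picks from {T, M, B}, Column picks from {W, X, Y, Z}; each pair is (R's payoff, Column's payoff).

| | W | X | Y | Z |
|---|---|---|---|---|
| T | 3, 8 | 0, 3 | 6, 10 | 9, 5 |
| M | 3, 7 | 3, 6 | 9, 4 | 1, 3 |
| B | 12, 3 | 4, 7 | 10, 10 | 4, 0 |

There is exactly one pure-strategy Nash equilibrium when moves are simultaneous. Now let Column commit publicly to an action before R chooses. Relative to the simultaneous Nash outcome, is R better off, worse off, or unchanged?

unchanged

R best-responds to each possible Column move:
- W: R compares 3, 3, 12 and picks B; Column would get 3.
- X: R compares 0, 3, 4 and picks B; Column would get 7.
- Y: R compares 6, 9, 10 and picks B; Column would get 10.
- Z: R compares 9, 1, 4 and picks T; Column would get 5.
Maximizing over 3, 7, 10, 5, Column chooses Y. Subgame-perfect outcome: (B, Y) with payoffs (10, 10).
Now find the simultaneous Nash equilibrium.
R's best replies: W→B; X→B; Y→B; Z→T.
Column's best replies: T→Y; M→W; B→Y.
Only (B, Y) has each player best-responding; Nash payoffs (10, 10).
R earns 10 sequentially versus 10 at the Nash outcome: unchanged.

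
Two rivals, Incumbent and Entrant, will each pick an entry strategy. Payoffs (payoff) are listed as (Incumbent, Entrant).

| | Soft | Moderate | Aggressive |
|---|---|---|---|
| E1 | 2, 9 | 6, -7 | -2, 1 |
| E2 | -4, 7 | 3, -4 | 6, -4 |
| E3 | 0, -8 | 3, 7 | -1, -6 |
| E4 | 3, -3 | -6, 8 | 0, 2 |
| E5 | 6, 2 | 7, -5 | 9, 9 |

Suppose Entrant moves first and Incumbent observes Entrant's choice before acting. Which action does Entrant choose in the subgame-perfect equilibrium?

Backward induction with Entrant moving first.
- Soft: Incumbent compares 2, -4, 0, 3, 6 and picks E5; Entrant would get 2.
- Moderate: Incumbent compares 6, 3, 3, -6, 7 and picks E5; Entrant would get -5.
- Aggressive: Incumbent compares -2, 6, -1, 0, 9 and picks E5; Entrant would get 9.
Among 2, -5, 9, the best is 9 at Aggressive. Subgame-perfect outcome: (E5, Aggressive) with payoffs (9, 9).

Aggressive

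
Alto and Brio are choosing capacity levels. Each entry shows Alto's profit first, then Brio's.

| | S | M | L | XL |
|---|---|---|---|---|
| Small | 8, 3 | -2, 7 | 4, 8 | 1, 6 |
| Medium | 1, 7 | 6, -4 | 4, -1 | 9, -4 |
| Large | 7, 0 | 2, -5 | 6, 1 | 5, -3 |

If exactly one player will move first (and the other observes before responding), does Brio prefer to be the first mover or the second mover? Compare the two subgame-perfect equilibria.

first

If Alto leads: Brio's best replies are Small→L, Medium→S, Large→L; Alto's induced payoffs 4, 1, 6; outcome (Large, L), payoffs (6, 1).
If Brio leads: Alto's best replies are S→Small, M→Medium, L→Large, XL→Medium; Brio's induced payoffs 3, -4, 1, -4; outcome (Small, S), payoffs (8, 3).
Brio gets 3 moving first and 1 moving second, so Brio prefers to move first.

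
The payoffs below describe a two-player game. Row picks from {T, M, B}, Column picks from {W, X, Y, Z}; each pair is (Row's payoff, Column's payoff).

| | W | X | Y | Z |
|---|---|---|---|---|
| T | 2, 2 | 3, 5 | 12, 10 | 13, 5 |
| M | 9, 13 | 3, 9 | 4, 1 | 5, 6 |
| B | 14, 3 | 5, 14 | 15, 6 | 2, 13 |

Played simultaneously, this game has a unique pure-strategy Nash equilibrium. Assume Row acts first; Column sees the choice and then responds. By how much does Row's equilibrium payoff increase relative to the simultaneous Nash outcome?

Work backward from Column's decision.
- T: Column compares 2, 5, 10, 5 and picks Y; Row would get 12.
- M: Column compares 13, 9, 1, 6 and picks W; Row would get 9.
- B: Column compares 3, 14, 6, 13 and picks X; Row would get 5.
Row's induced payoffs are 12, 9, 5, so Row commits to T. Subgame-perfect outcome: (T, Y) with payoffs (12, 10).
Under simultaneous play:
Row's best replies: W→B; X→B; Y→B; Z→T.
Column's best replies: T→Y; M→W; B→X.
Only (B, X) has each player best-responding; Nash payoffs (5, 14).
Row's commitment gain: 12 − 5 = 7.

7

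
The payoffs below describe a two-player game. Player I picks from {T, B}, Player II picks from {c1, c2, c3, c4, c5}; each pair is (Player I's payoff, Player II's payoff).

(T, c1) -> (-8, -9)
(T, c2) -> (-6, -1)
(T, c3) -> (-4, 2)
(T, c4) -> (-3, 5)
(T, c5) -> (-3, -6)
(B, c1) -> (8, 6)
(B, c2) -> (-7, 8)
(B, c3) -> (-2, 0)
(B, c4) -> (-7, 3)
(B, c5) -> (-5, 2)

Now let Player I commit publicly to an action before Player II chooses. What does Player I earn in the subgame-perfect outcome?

Backward induction with Player I moving first.
- T: BR = c4, leader payoff -3.
- B: BR = c2, leader payoff -7.
Player I's induced payoffs are -3, -7, so Player I commits to T. Subgame-perfect outcome: (T, c4) with payoffs (-3, 5).

-3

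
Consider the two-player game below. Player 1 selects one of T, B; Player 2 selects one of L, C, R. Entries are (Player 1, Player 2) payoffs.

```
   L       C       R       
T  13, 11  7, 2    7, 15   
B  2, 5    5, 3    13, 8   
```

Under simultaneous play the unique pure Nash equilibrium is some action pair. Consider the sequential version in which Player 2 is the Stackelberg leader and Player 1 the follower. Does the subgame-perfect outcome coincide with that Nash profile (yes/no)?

Player 1 best-responds to each possible Player 2 move:
- L: BR = T, leader payoff 11.
- C: BR = T, leader payoff 2.
- R: BR = B, leader payoff 8.
Maximizing over 11, 2, 8, Player 2 chooses L. Subgame-perfect outcome: (T, L) with payoffs (13, 11).
Under simultaneous play:
Player 1's best replies: L→T; C→T; R→B.
Player 2's best replies: T→R; B→R.
Only (B, R) has each player best-responding; Nash payoffs (13, 8).
Sequential outcome (T, L) differs from the Nash profile (B, R).

no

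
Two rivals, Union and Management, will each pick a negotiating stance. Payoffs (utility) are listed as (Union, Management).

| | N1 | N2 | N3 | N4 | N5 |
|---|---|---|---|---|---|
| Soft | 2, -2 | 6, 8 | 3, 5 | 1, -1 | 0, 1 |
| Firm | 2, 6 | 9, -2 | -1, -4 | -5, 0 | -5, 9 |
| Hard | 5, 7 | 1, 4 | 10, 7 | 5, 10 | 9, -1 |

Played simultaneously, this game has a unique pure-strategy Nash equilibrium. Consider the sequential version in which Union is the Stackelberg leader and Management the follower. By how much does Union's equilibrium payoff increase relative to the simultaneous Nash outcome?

Management best-responds to each possible Union move:
- Soft: Management compares -2, 8, 5, -1, 1 and picks N2; Union would get 6.
- Firm: Management compares 6, -2, -4, 0, 9 and picks N5; Union would get -5.
- Hard: Management compares 7, 4, 7, 10, -1 and picks N4; Union would get 5.
Among 6, -5, 5, the best is 6 at Soft. Subgame-perfect outcome: (Soft, N2) with payoffs (6, 8).
For the simultaneous game, intersect best replies.
Union's best replies: N1→Hard; N2→Firm; N3→Hard; N4→Hard; N5→Hard.
Management's best replies: Soft→N2; Firm→N5; Hard→N4.
Only (Hard, N4) has each player best-responding; Nash payoffs (5, 10).
Union's commitment gain: 6 − 5 = 1.

1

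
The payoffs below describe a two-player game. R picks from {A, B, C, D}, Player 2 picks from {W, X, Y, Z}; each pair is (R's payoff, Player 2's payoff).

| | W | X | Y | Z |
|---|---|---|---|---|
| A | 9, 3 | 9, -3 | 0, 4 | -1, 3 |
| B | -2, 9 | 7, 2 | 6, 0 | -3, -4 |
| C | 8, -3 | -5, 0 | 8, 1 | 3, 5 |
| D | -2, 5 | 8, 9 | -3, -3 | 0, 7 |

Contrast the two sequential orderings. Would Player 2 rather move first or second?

If R leads: Player 2's best replies are A→Y, B→W, C→Z, D→X; R's induced payoffs 0, -2, 3, 8; outcome (D, X), payoffs (8, 9).
If Player 2 leads: R's best replies are W→A, X→A, Y→C, Z→C; Player 2's induced payoffs 3, -3, 1, 5; outcome (C, Z), payoffs (3, 5).
Player 2 gets 5 moving first and 9 moving second, so Player 2 prefers to move second.

second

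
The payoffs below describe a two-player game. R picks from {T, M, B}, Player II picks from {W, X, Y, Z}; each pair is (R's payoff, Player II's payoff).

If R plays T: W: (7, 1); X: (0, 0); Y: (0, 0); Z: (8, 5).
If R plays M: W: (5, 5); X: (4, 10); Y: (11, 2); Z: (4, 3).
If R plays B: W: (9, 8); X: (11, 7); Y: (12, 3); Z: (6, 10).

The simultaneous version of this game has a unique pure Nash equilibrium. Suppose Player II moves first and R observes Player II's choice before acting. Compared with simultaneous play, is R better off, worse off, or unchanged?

Solve by backward induction (Player II leads).
- W → R plays B (best of 7, 5, 9); Player II gets 8.
- X → R plays B (best of 0, 4, 11); Player II gets 7.
- Y → R plays B (best of 0, 11, 12); Player II gets 3.
- Z → R plays T (best of 8, 4, 6); Player II gets 5.
Among 8, 7, 3, 5, the best is 8 at W. Subgame-perfect outcome: (B, W) with payoffs (9, 8).
Now find the simultaneous Nash equilibrium.
R's best replies: W→B; X→B; Y→B; Z→T.
Player II's best replies: T→Z; M→X; B→Z.
The unique mutual best reply is (T, Z), giving (8, 5).
R earns 9 sequentially versus 8 at the Nash outcome: better off.

better off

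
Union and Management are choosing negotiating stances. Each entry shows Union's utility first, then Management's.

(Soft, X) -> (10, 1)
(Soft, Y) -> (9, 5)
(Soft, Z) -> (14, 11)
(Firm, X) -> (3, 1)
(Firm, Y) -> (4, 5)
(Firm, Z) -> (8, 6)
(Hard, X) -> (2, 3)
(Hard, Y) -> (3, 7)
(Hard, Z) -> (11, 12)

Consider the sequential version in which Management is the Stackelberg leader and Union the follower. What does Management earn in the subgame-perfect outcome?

11

Union best-responds to each possible Management move:
- X: BR = Soft, leader payoff 1.
- Y: BR = Soft, leader payoff 5.
- Z: BR = Soft, leader payoff 11.
Management's induced payoffs are 1, 5, 11, so Management commits to Z. Subgame-perfect outcome: (Soft, Z) with payoffs (14, 11).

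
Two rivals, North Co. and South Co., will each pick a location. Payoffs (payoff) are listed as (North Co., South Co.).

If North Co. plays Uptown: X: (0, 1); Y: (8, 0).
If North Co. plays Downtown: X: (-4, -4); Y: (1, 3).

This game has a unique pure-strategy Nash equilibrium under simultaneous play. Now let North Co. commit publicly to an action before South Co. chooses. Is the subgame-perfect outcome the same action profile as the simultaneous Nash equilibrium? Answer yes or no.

no

South Co. best-responds to each possible North Co. move:
- Uptown: South Co. compares 1, 0 and picks X; North Co. would get 0.
- Downtown: South Co. compares -4, 3 and picks Y; North Co. would get 1.
Maximizing over 0, 1, North Co. chooses Downtown. Subgame-perfect outcome: (Downtown, Y) with payoffs (1, 3).
Under simultaneous play:
North Co.'s best replies: X→Uptown; Y→Uptown.
South Co.'s best replies: Uptown→X; Downtown→Y.
Only (Uptown, X) has each player best-responding; Nash payoffs (0, 1).
Sequential outcome (Downtown, Y) differs from the Nash profile (Uptown, X).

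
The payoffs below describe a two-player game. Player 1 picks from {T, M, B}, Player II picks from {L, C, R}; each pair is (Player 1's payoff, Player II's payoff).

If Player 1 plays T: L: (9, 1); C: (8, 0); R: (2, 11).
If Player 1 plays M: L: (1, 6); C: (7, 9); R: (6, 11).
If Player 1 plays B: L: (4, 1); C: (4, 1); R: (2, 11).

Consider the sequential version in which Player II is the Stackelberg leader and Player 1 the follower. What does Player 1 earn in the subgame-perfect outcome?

6

Solve by backward induction (Player II leads).
- L: BR = T, leader payoff 1.
- C: BR = T, leader payoff 0.
- R: BR = M, leader payoff 11.
Player II's induced payoffs are 1, 0, 11, so Player II commits to R. Subgame-perfect outcome: (M, R) with payoffs (6, 11).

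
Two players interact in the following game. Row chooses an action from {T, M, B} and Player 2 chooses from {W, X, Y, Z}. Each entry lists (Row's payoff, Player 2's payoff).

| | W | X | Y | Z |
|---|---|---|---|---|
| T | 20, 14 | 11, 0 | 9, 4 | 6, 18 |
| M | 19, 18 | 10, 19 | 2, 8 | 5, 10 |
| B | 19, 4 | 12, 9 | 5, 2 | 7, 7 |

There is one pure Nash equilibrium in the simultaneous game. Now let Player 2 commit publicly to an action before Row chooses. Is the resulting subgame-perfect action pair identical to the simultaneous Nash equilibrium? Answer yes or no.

no

Solve by backward induction (Player 2 leads).
- W → Row plays T (best of 20, 19, 19); Player 2 gets 14.
- X → Row plays B (best of 11, 10, 12); Player 2 gets 9.
- Y → Row plays T (best of 9, 2, 5); Player 2 gets 4.
- Z → Row plays B (best of 6, 5, 7); Player 2 gets 7.
Among 14, 9, 4, 7, the best is 14 at W. Subgame-perfect outcome: (T, W) with payoffs (20, 14).
Now find the simultaneous Nash equilibrium.
Row's best replies: W→T; X→B; Y→T; Z→B.
Player 2's best replies: T→Z; M→X; B→X.
Only (B, X) has each player best-responding; Nash payoffs (12, 9).
Sequential outcome (T, W) differs from the Nash profile (B, X).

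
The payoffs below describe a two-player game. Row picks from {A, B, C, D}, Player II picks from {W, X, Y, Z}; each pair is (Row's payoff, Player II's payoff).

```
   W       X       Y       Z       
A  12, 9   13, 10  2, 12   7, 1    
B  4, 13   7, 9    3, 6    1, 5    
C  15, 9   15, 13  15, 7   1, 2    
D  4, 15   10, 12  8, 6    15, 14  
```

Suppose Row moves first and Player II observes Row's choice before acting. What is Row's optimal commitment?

C

Work backward from Player II's decision.
- A: BR = Y, leader payoff 2.
- B: BR = W, leader payoff 4.
- C: BR = X, leader payoff 15.
- D: BR = W, leader payoff 4.
Among 2, 4, 15, 4, the best is 15 at C. Subgame-perfect outcome: (C, X) with payoffs (15, 13).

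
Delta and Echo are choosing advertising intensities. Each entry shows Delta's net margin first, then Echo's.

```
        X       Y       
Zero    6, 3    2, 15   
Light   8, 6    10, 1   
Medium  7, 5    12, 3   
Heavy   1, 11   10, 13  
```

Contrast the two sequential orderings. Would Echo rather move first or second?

If Delta leads: Echo's best replies are Zero→Y, Light→X, Medium→X, Heavy→Y; Delta's induced payoffs 2, 8, 7, 10; outcome (Heavy, Y), payoffs (10, 13).
If Echo leads: Delta's best replies are X→Light, Y→Medium; Echo's induced payoffs 6, 3; outcome (Light, X), payoffs (8, 6).
Echo gets 6 moving first and 13 moving second, so Echo prefers to move second.

second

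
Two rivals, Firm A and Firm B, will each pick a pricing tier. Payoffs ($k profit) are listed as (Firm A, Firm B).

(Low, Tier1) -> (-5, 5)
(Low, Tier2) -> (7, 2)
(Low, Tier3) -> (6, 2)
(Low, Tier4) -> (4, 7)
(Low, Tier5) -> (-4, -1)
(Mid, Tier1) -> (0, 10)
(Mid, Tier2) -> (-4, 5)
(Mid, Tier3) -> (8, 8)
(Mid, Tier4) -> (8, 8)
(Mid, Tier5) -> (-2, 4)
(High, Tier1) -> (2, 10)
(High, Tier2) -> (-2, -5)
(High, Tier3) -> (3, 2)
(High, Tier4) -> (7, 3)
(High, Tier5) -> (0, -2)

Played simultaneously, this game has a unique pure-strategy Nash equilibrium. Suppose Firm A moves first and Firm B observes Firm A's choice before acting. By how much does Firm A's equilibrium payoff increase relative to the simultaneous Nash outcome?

2

Work backward from Firm B's decision.
- Low → Firm B plays Tier4 (best of 5, 2, 2, 7, -1); Firm A gets 4.
- Mid → Firm B plays Tier1 (best of 10, 5, 8, 8, 4); Firm A gets 0.
- High → Firm B plays Tier1 (best of 10, -5, 2, 3, -2); Firm A gets 2.
Firm A's induced payoffs are 4, 0, 2, so Firm A commits to Low. Subgame-perfect outcome: (Low, Tier4) with payoffs (4, 7).
Now find the simultaneous Nash equilibrium.
Firm A's best replies: Tier1→High; Tier2→Low; Tier3→Mid; Tier4→Mid; Tier5→High.
Firm B's best replies: Low→Tier4; Mid→Tier1; High→Tier1.
Only (High, Tier1) has each player best-responding; Nash payoffs (2, 10).
Firm A's commitment gain: 4 − 2 = 2.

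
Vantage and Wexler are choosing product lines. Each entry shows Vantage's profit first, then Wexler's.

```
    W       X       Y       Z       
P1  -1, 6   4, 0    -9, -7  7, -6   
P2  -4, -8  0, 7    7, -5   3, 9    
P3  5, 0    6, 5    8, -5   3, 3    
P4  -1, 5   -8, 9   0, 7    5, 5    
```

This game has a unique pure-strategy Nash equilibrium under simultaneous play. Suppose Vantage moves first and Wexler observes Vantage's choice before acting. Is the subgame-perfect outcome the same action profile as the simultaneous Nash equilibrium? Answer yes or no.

yes

Work backward from Wexler's decision.
- P1 → Wexler plays W (best of 6, 0, -7, -6); Vantage gets -1.
- P2 → Wexler plays Z (best of -8, 7, -5, 9); Vantage gets 3.
- P3 → Wexler plays X (best of 0, 5, -5, 3); Vantage gets 6.
- P4 → Wexler plays X (best of 5, 9, 7, 5); Vantage gets -8.
Among -1, 3, 6, -8, the best is 6 at P3. Subgame-perfect outcome: (P3, X) with payoffs (6, 5).
Now find the simultaneous Nash equilibrium.
Vantage's best replies: W→P3; X→P3; Y→P3; Z→P1.
Wexler's best replies: P1→W; P2→Z; P3→X; P4→X.
The unique mutual best reply is (P3, X), giving (6, 5).
Sequential outcome (P3, X) coincides with the Nash profile (P3, X).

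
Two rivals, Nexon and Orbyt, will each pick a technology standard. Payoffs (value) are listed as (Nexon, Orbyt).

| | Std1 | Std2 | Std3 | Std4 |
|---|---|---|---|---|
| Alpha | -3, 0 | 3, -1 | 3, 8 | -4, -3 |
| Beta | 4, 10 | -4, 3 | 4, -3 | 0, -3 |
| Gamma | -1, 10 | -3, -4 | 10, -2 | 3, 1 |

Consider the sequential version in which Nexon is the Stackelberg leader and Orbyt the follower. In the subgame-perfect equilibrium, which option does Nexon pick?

Beta

Solve by backward induction (Nexon leads).
- Alpha: BR = Std3, leader payoff 3.
- Beta: BR = Std1, leader payoff 4.
- Gamma: BR = Std1, leader payoff -1.
Maximizing over 3, 4, -1, Nexon chooses Beta. Subgame-perfect outcome: (Beta, Std1) with payoffs (4, 10).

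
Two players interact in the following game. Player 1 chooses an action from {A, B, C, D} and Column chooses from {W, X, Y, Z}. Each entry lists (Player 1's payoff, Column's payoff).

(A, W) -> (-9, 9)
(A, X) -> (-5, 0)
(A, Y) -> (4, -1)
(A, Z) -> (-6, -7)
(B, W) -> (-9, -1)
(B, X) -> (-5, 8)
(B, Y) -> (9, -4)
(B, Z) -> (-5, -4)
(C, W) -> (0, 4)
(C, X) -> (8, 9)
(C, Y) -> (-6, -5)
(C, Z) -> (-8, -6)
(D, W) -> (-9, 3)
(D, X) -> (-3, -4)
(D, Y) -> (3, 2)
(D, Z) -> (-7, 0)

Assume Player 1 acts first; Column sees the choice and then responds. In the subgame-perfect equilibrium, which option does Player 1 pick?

C

Solve by backward induction (Player 1 leads).
- A → Column plays W (best of 9, 0, -1, -7); Player 1 gets -9.
- B → Column plays X (best of -1, 8, -4, -4); Player 1 gets -5.
- C → Column plays X (best of 4, 9, -5, -6); Player 1 gets 8.
- D → Column plays W (best of 3, -4, 2, 0); Player 1 gets -9.
Player 1's induced payoffs are -9, -5, 8, -9, so Player 1 commits to C. Subgame-perfect outcome: (C, X) with payoffs (8, 9).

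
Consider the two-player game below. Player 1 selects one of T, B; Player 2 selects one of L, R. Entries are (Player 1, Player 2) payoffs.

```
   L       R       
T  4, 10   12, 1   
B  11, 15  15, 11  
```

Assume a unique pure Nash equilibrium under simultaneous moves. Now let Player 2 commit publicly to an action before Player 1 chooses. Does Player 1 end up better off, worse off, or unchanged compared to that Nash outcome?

unchanged

Player 1 best-responds to each possible Player 2 move:
- L → Player 1 plays B (best of 4, 11); Player 2 gets 15.
- R → Player 1 plays B (best of 12, 15); Player 2 gets 11.
Among 15, 11, the best is 15 at L. Subgame-perfect outcome: (B, L) with payoffs (11, 15).
For the simultaneous game, intersect best replies.
Player 1's best replies: L→B; R→B.
Player 2's best replies: T→L; B→L.
Only (B, L) has each player best-responding; Nash payoffs (11, 15).
Player 1 earns 11 sequentially versus 11 at the Nash outcome: unchanged.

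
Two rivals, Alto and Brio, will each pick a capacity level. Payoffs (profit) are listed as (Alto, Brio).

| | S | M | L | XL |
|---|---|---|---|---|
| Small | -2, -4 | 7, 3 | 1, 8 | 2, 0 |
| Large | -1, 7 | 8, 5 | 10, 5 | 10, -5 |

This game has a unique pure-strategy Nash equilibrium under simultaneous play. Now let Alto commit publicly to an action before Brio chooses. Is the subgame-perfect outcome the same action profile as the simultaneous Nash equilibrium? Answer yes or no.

Brio best-responds to each possible Alto move:
- Small: Brio compares -4, 3, 8, 0 and picks L; Alto would get 1.
- Large: Brio compares 7, 5, 5, -5 and picks S; Alto would get -1.
Maximizing over 1, -1, Alto chooses Small. Subgame-perfect outcome: (Small, L) with payoffs (1, 8).
For the simultaneous game, intersect best replies.
Alto's best replies: S→Large; M→Large; L→Large; XL→Large.
Brio's best replies: Small→L; Large→S.
Only (Large, S) has each player best-responding; Nash payoffs (-1, 7).
Sequential outcome (Small, L) differs from the Nash profile (Large, S).

no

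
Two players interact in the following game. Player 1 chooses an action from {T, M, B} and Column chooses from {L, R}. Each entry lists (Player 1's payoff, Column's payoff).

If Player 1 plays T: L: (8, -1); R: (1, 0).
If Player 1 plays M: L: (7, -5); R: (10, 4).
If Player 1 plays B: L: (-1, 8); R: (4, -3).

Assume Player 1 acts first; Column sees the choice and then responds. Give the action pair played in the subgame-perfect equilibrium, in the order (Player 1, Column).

(M, R)

Solve by backward induction (Player 1 leads).
- T: Column compares -1, 0 and picks R; Player 1 would get 1.
- M: Column compares -5, 4 and picks R; Player 1 would get 10.
- B: Column compares 8, -3 and picks L; Player 1 would get -1.
Maximizing over 1, 10, -1, Player 1 chooses M. Subgame-perfect outcome: (M, R) with payoffs (10, 4).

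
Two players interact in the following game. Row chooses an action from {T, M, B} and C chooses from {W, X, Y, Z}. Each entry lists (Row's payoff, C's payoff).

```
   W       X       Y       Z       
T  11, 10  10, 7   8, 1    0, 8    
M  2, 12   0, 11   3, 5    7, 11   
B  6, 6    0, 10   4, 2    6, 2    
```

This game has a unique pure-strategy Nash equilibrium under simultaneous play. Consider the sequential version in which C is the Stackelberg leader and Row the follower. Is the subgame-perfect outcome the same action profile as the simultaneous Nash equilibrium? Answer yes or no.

Row best-responds to each possible C move:
- W: Row compares 11, 2, 6 and picks T; C would get 10.
- X: Row compares 10, 0, 0 and picks T; C would get 7.
- Y: Row compares 8, 3, 4 and picks T; C would get 1.
- Z: Row compares 0, 7, 6 and picks M; C would get 11.
Maximizing over 10, 7, 1, 11, C chooses Z. Subgame-perfect outcome: (M, Z) with payoffs (7, 11).
Under simultaneous play:
Row's best replies: W→T; X→T; Y→T; Z→M.
C's best replies: T→W; M→W; B→X.
Only (T, W) has each player best-responding; Nash payoffs (11, 10).
Sequential outcome (M, Z) differs from the Nash profile (T, W).

no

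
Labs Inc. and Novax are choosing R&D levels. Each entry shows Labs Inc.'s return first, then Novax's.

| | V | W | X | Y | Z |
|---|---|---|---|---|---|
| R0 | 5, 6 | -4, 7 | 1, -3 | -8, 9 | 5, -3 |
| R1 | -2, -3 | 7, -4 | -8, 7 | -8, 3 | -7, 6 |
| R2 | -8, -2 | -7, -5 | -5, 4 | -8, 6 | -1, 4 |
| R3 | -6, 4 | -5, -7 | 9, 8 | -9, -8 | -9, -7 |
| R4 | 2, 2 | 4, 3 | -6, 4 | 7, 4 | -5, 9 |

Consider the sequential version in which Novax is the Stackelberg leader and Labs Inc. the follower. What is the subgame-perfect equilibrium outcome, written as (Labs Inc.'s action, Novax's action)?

(R3, X)

Labs Inc. best-responds to each possible Novax move:
- V → Labs Inc. plays R0 (best of 5, -2, -8, -6, 2); Novax gets 6.
- W → Labs Inc. plays R1 (best of -4, 7, -7, -5, 4); Novax gets -4.
- X → Labs Inc. plays R3 (best of 1, -8, -5, 9, -6); Novax gets 8.
- Y → Labs Inc. plays R4 (best of -8, -8, -8, -9, 7); Novax gets 4.
- Z → Labs Inc. plays R0 (best of 5, -7, -1, -9, -5); Novax gets -3.
Novax's induced payoffs are 6, -4, 8, 4, -3, so Novax commits to X. Subgame-perfect outcome: (R3, X) with payoffs (9, 8).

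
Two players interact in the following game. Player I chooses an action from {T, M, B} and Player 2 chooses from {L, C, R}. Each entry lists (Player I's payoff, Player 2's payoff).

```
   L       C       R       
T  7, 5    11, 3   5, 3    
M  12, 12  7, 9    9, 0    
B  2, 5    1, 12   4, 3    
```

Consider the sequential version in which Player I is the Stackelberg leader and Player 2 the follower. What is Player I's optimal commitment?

Player 2 best-responds to each possible Player I move:
- T: BR = L, leader payoff 7.
- M: BR = L, leader payoff 12.
- B: BR = C, leader payoff 1.
Player I's induced payoffs are 7, 12, 1, so Player I commits to M. Subgame-perfect outcome: (M, L) with payoffs (12, 12).

M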